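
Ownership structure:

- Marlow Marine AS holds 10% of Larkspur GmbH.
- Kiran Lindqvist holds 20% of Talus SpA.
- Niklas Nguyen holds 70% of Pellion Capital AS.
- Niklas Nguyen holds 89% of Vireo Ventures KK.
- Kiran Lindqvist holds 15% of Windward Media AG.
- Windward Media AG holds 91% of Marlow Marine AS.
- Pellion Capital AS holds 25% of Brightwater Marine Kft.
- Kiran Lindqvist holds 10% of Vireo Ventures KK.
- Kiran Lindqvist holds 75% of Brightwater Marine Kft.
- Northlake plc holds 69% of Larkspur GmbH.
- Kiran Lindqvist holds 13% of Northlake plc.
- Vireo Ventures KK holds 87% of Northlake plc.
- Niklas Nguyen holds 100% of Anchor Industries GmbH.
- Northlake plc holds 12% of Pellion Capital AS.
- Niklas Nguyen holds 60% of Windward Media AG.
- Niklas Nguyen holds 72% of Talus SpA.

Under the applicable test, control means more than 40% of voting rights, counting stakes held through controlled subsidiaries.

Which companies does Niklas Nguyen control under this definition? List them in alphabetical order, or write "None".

Niklas holds 72% of Talus, so Niklas controls Talus.
Niklas holds 89% of Vireo, so Niklas controls Vireo.
Vireo holds 87% of Northlake, so Niklas controls Northlake.
Niklas holds 100% of Anchor, so Niklas controls Anchor.
Niklas holds 60% of Windward, so Niklas controls Windward.
Windward holds 91% of Marlow, so Niklas controls Marlow.
Niklas and Northlake together hold 70% + 12% = 82% of Pellion, so Niklas controls Pellion.
Northlake and Marlow together hold 69% + 10% = 79% of Larkspur, so Niklas controls Larkspur.
No other company's threshold is met.

Anchor Industries GmbH, Larkspur GmbH, Marlow Marine AS, Northlake plc, Pellion Capital AS, Talus SpA, Vireo Ventures KK, Windward Media AG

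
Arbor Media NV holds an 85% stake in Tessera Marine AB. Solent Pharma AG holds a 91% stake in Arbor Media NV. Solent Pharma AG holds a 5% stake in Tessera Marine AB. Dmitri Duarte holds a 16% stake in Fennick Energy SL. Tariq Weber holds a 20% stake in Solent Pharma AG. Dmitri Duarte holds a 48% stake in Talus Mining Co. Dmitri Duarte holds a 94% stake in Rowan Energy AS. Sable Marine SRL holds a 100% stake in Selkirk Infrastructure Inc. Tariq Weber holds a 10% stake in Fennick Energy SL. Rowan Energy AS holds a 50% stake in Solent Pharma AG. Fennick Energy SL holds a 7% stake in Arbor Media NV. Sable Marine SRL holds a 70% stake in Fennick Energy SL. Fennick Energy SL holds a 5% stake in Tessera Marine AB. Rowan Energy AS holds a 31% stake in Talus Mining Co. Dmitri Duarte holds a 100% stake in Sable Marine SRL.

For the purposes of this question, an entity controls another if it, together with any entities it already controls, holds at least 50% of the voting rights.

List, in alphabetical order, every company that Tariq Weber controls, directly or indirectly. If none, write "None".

None

Tariq's largest direct stake is 20% in Solent, which does not meet the threshold.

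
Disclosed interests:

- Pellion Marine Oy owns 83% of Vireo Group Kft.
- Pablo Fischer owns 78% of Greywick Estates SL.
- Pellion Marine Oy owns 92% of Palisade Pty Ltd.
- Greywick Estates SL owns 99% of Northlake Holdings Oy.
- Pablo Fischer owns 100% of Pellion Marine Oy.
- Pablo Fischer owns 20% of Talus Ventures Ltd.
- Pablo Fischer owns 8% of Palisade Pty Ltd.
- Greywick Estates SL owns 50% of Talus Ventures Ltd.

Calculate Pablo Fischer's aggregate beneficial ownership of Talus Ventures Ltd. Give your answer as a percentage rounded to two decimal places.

59.00%

Pablo reaches Talus along 2 paths.
Via Greywick: 78% × 50% = 39%.
Direct stake: 20% = 20%.
Total: 39% + 20% = 59%.
Rounded: 59.00%.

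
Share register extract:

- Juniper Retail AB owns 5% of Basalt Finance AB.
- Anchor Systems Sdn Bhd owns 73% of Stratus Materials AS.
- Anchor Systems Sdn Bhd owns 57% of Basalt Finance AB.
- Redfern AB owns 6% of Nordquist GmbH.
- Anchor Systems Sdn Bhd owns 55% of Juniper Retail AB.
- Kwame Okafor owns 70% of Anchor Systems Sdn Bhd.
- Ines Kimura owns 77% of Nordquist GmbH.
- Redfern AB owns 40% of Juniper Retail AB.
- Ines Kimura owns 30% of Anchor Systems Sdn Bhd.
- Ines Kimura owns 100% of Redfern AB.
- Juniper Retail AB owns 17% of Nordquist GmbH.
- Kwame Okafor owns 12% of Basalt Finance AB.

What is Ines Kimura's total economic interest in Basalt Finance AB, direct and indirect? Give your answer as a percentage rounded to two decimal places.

19.93%

Ines reaches Basalt along 3 paths.
Via Anchor: 30% × 57% = 17.1%.
Via Anchor → Juniper: 30% × 55% × 5% = 0.825%.
Via Redfern → Juniper: 100% × 40% × 5% = 2%.
Total: 17.1% + 0.825% + 2% = 19.925%.
Rounded: 19.93%.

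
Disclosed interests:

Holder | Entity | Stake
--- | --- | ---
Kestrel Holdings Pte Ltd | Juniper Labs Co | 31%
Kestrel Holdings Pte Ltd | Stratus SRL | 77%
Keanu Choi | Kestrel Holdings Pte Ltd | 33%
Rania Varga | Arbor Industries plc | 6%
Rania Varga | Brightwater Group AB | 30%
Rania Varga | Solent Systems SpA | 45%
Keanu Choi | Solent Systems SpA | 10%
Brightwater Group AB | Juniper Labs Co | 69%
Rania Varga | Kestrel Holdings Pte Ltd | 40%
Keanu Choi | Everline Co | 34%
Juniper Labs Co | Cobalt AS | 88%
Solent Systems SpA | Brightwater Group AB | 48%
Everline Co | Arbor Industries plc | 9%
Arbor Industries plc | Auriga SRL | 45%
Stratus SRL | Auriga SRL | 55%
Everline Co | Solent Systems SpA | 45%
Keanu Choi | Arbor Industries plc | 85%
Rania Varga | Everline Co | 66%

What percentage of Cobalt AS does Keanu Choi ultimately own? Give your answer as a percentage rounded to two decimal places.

Keanu reaches Cobalt along 3 paths.
Via Kestrel → Juniper: 33% × 31% × 88% = 9.0024%.
Via Everline → Solent → Brightwater → Juniper: 34% × 45% × 48% × 69% × 88% = 4.4592768%.
Via Solent → Brightwater → Juniper: 10% × 48% × 69% × 88% = 2.91456%.
Total: 9.0024% + 4.4592768% + 2.91456% = 16.3762368%.
Rounded: 16.38%.

16.38%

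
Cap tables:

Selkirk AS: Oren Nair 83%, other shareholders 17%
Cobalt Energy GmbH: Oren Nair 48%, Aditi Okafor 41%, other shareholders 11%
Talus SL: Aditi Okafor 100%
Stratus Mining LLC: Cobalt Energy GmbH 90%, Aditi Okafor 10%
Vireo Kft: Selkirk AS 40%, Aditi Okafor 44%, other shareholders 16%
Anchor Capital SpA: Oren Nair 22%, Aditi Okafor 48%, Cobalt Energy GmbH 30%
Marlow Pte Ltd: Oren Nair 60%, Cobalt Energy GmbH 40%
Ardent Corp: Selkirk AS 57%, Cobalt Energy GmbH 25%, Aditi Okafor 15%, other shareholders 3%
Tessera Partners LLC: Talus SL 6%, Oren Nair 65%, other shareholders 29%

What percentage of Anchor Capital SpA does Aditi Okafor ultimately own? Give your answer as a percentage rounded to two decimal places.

Aditi reaches Anchor along 2 paths.
Direct stake: 48% = 48%.
Via Cobalt: 41% × 30% = 12.3%.
Total: 48% + 12.3% = 60.3%.
Rounded: 60.30%.

60.30%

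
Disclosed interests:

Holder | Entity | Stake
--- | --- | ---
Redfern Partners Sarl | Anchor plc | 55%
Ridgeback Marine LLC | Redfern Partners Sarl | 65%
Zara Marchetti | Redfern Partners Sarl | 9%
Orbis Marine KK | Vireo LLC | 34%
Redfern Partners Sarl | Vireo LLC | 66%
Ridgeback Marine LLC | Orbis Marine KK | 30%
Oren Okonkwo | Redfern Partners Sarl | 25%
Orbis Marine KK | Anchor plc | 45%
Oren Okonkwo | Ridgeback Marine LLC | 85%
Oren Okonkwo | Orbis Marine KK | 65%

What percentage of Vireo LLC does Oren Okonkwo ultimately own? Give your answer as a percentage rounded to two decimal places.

Oren reaches Vireo along 4 paths.
Via Redfern: 25% × 66% = 16.5%.
Via Ridgeback → Redfern: 85% × 65% × 66% = 36.465%.
Via Orbis: 65% × 34% = 22.1%.
Via Ridgeback → Orbis: 85% × 30% × 34% = 8.67%.
Total: 16.5% + 36.465% + 22.1% + 8.67% = 83.735%.
Rounded: 83.74%.

83.74%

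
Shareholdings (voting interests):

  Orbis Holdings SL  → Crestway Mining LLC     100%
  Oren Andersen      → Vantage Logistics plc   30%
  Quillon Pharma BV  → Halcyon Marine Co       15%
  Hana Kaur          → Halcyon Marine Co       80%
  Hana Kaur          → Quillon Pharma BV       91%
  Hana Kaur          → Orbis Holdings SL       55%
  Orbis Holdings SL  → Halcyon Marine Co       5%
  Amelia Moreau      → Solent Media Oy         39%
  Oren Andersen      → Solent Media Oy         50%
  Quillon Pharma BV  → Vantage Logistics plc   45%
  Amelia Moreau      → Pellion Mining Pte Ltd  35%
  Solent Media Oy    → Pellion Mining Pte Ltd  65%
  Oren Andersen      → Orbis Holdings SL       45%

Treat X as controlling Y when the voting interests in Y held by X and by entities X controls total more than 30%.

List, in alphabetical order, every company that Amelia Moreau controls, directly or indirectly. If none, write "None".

Amelia holds 39% of Solent, so Amelia controls Solent.
Solent and Amelia together hold 65% + 35% = 100% of Pellion, so Amelia controls Pellion.
No other company's threshold is met.

Pellion Mining Pte Ltd, Solent Media Oy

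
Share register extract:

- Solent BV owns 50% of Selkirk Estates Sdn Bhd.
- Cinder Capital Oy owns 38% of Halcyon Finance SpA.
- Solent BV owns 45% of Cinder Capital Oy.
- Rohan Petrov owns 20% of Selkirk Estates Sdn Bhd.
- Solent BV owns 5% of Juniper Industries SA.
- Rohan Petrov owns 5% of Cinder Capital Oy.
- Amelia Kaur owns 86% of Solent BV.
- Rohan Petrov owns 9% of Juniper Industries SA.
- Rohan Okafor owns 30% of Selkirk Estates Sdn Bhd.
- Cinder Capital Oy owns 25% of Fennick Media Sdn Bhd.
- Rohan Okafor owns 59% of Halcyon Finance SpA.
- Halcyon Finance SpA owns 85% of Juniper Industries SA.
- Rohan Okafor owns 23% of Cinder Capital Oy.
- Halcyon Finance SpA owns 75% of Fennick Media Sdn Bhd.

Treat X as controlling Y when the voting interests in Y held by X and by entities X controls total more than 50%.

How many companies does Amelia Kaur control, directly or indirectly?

1

Amelia holds 86% of Solent, so Amelia controls Solent.
No other company's threshold is met.
Amelia controls 1 company.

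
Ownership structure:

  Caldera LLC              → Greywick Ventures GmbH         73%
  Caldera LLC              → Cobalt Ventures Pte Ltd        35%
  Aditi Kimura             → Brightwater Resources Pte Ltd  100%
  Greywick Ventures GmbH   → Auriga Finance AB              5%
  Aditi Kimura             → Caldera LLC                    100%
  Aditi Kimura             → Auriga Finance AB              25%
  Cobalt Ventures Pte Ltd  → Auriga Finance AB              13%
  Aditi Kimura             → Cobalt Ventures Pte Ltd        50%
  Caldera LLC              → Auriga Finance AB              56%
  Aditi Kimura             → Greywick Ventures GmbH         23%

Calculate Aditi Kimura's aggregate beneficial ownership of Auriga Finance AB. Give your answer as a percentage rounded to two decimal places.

Aditi reaches Auriga along 6 paths.
Via Greywick: 23% × 5% = 1.15%.
Via Caldera → Greywick: 100% × 73% × 5% = 3.65%.
Via Caldera: 100% × 56% = 56%.
Direct stake: 25% = 25%.
Via Caldera → Cobalt: 100% × 35% × 13% = 4.55%.
Via Cobalt: 50% × 13% = 6.5%.
Total: 1.15% + 3.65% + 56% + 25% + 4.55% + 6.5% = 96.85%.

96.85%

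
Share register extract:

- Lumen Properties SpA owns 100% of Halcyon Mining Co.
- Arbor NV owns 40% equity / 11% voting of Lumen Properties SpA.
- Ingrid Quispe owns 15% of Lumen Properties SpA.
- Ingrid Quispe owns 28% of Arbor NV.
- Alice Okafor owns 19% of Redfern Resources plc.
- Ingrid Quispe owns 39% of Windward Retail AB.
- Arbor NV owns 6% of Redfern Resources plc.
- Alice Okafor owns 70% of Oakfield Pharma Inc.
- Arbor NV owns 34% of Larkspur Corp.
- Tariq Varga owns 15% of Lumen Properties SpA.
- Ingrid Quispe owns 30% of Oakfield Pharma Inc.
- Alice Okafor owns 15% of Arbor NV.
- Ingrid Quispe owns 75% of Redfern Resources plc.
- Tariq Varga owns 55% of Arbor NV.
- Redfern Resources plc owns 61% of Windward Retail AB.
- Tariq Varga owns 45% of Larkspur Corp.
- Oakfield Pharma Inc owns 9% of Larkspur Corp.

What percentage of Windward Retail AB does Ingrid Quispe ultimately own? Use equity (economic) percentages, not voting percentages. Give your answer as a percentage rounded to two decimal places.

Ingrid reaches Windward along 3 paths.
Via Arbor → Redfern: 28% × 6% × 61% = 1.0248%.
Via Redfern: 75% × 61% = 45.75%.
Direct stake: 39% = 39%.
Total: 1.0248% + 45.75% + 39% = 85.7748%.
Rounded: 85.77%.

85.77%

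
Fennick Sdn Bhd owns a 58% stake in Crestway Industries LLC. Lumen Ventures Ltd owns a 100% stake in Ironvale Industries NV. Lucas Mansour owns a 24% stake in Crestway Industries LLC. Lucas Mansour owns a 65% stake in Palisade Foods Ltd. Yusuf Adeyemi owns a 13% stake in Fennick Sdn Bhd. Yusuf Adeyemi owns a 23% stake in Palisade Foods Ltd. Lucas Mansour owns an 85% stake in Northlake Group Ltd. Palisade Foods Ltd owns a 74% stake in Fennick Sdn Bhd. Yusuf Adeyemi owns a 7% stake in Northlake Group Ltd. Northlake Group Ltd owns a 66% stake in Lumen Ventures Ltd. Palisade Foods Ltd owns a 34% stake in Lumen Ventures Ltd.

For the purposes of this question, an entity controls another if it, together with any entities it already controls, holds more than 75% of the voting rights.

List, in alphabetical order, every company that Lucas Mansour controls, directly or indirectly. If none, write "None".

Lucas holds 85% of Northlake, so Lucas controls Northlake.
No other company's threshold is met.

Northlake Group Ltd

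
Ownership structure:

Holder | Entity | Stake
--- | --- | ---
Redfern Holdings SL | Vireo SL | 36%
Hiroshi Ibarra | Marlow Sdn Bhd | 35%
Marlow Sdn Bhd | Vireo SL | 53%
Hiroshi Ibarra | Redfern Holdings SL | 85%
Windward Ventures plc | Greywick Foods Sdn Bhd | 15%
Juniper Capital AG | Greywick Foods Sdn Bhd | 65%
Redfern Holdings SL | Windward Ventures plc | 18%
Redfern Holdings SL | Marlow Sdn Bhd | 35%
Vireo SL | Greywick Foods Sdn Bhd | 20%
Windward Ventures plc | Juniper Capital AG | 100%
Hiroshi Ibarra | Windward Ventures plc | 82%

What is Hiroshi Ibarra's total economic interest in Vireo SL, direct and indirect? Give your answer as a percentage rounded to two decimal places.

Hiroshi reaches Vireo along 3 paths.
Via Marlow: 35% × 53% = 18.55%.
Via Redfern → Marlow: 85% × 35% × 53% = 15.7675%.
Via Redfern: 85% × 36% = 30.6%.
Total: 18.55% + 15.7675% + 30.6% = 64.9175%.
Rounded: 64.92%.

64.92%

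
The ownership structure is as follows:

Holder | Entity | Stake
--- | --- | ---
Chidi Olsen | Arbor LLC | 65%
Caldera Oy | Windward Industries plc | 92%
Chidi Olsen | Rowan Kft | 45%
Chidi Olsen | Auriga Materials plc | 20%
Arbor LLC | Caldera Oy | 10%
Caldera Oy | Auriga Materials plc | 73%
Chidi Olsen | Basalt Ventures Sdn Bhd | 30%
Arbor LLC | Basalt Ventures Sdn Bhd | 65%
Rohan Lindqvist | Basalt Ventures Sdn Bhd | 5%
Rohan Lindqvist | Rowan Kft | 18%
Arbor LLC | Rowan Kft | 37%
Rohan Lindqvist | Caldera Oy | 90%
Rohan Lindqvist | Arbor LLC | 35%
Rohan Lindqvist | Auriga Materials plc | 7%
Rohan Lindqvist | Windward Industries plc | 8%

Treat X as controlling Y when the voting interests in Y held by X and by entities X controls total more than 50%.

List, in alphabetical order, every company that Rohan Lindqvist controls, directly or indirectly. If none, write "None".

Auriga Materials plc, Caldera Oy, Windward Industries plc

Rohan holds 90% of Caldera, so Rohan controls Caldera.
Rohan and Caldera together hold 7% + 73% = 80% of Auriga, so Rohan controls Auriga.
Rohan and Caldera together hold 8% + 92% = 100% of Windward, so Rohan controls Windward.
No other company's threshold is met.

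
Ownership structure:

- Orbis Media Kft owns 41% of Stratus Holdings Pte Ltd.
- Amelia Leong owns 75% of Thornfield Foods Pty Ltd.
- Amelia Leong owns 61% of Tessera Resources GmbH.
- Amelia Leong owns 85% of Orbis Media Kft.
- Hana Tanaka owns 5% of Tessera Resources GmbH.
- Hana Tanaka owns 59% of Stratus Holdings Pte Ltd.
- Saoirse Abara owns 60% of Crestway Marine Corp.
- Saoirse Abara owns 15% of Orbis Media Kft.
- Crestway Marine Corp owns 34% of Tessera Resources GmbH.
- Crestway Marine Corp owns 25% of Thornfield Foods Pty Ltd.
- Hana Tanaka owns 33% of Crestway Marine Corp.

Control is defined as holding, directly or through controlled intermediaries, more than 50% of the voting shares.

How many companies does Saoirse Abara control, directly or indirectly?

1

Saoirse holds 60% of Crestway, so Saoirse controls Crestway.
No other company's threshold is met.
Saoirse controls 1 company.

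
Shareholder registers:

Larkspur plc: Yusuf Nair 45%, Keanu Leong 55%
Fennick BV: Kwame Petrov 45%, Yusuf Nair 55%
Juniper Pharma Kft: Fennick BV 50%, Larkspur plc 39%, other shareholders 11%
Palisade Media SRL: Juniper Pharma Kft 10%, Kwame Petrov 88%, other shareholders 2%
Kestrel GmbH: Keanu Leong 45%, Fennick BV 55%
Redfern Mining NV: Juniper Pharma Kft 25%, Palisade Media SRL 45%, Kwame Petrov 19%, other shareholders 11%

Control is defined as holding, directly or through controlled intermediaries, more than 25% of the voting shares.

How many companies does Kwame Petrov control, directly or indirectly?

5

Kwame holds 45% of Fennick, so Kwame controls Fennick.
Fennick holds 50% of Juniper, so Kwame controls Juniper.
Juniper and Kwame together hold 10% + 88% = 98% of Palisade, so Kwame controls Palisade.
Fennick holds 55% of Kestrel, so Kwame controls Kestrel.
Juniper and Palisade and Kwame together hold 25% + 45% + 19% = 89% of Redfern, so Kwame controls Redfern.
No other company's threshold is met.
Kwame controls 5 companies.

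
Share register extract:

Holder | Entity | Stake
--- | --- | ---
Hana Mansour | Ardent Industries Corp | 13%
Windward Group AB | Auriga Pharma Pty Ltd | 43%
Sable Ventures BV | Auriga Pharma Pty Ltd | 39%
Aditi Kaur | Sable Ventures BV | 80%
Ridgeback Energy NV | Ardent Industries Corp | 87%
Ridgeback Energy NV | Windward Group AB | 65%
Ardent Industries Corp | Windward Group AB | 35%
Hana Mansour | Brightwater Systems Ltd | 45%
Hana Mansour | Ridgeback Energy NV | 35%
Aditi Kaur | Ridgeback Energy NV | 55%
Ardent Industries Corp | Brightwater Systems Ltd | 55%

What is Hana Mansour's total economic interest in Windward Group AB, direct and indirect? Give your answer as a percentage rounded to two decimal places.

37.96%

Hana reaches Windward along 3 paths.
Via Ardent: 13% × 35% = 4.55%.
Via Ridgeback → Ardent: 35% × 87% × 35% = 10.6575%.
Via Ridgeback: 35% × 65% = 22.75%.
Total: 4.55% + 10.6575% + 22.75% = 37.9575%.
Rounded: 37.96%.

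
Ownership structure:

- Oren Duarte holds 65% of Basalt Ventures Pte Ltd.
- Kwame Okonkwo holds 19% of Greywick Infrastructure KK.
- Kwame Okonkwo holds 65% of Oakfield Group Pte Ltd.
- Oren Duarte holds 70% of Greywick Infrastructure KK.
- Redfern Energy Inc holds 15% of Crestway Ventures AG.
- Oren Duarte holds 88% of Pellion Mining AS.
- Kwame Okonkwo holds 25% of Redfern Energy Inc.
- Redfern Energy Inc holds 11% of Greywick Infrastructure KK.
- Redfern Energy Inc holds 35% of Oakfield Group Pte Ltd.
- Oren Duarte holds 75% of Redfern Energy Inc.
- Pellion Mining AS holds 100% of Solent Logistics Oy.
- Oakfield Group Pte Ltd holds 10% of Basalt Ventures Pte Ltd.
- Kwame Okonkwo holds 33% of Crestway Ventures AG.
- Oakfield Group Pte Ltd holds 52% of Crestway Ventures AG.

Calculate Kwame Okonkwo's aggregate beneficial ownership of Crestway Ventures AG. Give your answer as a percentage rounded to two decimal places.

Kwame reaches Crestway along 4 paths.
Direct stake: 33% = 33%.
Via Redfern: 25% × 15% = 3.75%.
Via Oakfield: 65% × 52% = 33.8%.
Via Redfern → Oakfield: 25% × 35% × 52% = 4.55%.
Total: 33% + 3.75% + 33.8% + 4.55% = 75.1%.
Rounded: 75.10%.

75.10%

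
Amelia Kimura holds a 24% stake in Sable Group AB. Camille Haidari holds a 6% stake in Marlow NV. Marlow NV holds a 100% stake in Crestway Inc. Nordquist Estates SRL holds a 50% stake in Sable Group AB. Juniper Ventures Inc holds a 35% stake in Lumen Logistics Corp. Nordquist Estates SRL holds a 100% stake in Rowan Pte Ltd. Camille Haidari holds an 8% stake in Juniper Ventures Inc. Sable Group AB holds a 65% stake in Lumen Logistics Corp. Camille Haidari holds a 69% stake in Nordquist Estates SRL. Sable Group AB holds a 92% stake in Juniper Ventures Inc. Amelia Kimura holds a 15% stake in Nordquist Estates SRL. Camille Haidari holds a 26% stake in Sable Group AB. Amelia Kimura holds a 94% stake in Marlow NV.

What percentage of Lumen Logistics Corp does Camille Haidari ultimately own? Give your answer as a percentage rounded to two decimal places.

Camille reaches Lumen along 5 paths.
Via Juniper: 8% × 35% = 2.8%.
Via Nordquist → Sable → Juniper: 69% × 50% × 92% × 35% = 11.109%.
Via Sable → Juniper: 26% × 92% × 35% = 8.372%.
Via Nordquist → Sable: 69% × 50% × 65% = 22.425%.
Via Sable: 26% × 65% = 16.9%.
Total: 2.8% + 11.109% + 8.372% + 22.425% + 16.9% = 61.606%.
Rounded: 61.61%.

61.61%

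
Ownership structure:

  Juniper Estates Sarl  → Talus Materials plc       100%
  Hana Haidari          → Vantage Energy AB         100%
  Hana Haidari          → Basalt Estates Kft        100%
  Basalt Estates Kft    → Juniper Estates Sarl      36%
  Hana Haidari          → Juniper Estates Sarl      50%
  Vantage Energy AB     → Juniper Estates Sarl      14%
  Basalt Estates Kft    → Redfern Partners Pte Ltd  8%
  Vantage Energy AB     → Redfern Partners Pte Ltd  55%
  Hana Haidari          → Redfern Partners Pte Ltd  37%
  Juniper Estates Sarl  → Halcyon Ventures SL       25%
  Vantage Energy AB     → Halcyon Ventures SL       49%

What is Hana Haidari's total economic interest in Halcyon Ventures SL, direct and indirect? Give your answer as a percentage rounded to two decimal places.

Hana reaches Halcyon along 4 paths.
Via Vantage → Juniper: 100% × 14% × 25% = 3.5%.
Via Basalt → Juniper: 100% × 36% × 25% = 9%.
Via Juniper: 50% × 25% = 12.5%.
Via Vantage: 100% × 49% = 49%.
Total: 3.5% + 9% + 12.5% + 49% = 74%.
Rounded: 74.00%.

74.00%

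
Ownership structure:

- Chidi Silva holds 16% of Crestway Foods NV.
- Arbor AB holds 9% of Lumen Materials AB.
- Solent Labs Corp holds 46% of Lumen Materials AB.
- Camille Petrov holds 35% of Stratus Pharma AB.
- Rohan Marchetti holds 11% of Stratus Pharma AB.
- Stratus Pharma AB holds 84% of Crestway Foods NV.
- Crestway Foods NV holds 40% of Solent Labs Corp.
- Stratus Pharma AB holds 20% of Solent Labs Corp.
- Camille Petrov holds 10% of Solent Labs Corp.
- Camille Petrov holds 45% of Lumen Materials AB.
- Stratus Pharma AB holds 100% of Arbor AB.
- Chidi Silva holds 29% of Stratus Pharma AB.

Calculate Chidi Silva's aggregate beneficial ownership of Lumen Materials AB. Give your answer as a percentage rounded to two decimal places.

Chidi reaches Lumen along 4 paths.
Via Stratus → Solent: 29% × 20% × 46% = 2.668%.
Via Crestway → Solent: 16% × 40% × 46% = 2.944%.
Via Stratus → Crestway → Solent: 29% × 84% × 40% × 46% = 4.48224%.
Via Stratus → Arbor: 29% × 100% × 9% = 2.61%.
Total: 2.668% + 2.944% + 4.48224% + 2.61% = 12.70424%.
Rounded: 12.70%.

12.70%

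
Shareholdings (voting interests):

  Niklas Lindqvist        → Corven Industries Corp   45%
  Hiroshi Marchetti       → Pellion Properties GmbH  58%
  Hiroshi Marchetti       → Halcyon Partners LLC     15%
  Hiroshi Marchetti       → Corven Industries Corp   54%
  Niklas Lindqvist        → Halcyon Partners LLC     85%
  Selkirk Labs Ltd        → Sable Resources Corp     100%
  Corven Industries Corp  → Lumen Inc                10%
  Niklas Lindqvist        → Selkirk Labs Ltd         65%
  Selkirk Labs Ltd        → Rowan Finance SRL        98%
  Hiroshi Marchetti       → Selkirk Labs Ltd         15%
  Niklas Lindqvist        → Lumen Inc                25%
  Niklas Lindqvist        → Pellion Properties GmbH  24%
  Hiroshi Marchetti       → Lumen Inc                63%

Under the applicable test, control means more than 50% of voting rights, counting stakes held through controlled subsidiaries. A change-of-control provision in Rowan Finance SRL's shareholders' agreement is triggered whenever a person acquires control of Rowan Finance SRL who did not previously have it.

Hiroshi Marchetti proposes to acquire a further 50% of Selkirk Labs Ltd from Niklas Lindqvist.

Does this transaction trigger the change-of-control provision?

Yes

The purchase adds only to Hiroshi's holdings (Niklas's stake shrinks), so Hiroshi is the only person who could newly come to control Rowan.
Hiroshi holds 54% of Corven, so Hiroshi controls Corven.
Hiroshi holds 58% of Pellion, so Hiroshi controls Pellion.
Corven and Hiroshi together hold 10% + 63% = 73% of Lumen, so Hiroshi controls Lumen.
Neither Hiroshi nor any entity Hiroshi controls holds any voting interest in Rowan.
So before the transaction, Hiroshi does not control Rowan.
After the purchase, Hiroshi's direct stake in Selkirk rises to 15% + 50% = 65%, and Niklas's stake falls to 15%.
Hiroshi holds 65% of Selkirk, so Hiroshi controls Selkirk.
Selkirk holds 98% of Rowan, so Hiroshi controls Rowan.
Hiroshi did not control Rowan before and does after, so the clause is triggered.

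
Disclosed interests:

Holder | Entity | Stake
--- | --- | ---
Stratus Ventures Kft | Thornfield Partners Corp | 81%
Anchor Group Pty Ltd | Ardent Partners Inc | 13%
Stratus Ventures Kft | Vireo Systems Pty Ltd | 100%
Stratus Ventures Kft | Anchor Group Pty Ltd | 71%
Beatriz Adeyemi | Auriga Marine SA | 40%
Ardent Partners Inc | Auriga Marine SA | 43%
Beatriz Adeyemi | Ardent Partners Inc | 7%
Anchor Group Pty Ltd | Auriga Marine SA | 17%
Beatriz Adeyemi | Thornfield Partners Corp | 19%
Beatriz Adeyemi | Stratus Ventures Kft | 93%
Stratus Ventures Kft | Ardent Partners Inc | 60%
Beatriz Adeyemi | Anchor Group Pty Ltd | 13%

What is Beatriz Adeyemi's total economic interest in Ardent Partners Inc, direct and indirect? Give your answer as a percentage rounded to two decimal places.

Beatriz reaches Ardent along 4 paths.
Via Stratus → Anchor: 93% × 71% × 13% = 8.5839%.
Via Anchor: 13% × 13% = 1.69%.
Via Stratus: 93% × 60% = 55.8%.
Direct stake: 7% = 7%.
Total: 8.5839% + 1.69% + 55.8% + 7% = 73.0739%.
Rounded: 73.07%.

73.07%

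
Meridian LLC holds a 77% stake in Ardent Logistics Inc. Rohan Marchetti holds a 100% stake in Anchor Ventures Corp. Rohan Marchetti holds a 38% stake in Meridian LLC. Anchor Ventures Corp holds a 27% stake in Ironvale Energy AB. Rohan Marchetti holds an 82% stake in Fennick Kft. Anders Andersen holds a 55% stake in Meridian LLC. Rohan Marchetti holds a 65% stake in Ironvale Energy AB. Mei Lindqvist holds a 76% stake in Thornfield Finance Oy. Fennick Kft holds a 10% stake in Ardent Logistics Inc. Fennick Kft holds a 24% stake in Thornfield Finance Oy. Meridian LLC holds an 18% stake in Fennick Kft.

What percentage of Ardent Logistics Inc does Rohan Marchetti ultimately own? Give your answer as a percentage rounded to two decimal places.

Rohan reaches Ardent along 3 paths.
Via Meridian: 38% × 77% = 29.26%.
Via Fennick: 82% × 10% = 8.2%.
Via Meridian → Fennick: 38% × 18% × 10% = 0.684%.
Total: 29.26% + 8.2% + 0.684% = 38.144%.
Rounded: 38.14%.

38.14%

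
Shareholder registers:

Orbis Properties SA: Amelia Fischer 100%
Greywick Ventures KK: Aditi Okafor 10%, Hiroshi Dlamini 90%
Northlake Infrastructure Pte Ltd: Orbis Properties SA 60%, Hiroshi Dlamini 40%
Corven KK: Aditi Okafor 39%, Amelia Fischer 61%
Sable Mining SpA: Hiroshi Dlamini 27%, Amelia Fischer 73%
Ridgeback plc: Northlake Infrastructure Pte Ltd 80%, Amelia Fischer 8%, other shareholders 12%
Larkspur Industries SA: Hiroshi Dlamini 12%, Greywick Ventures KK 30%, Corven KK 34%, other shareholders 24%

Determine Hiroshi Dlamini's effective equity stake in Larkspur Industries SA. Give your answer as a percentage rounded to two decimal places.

39.00%

Hiroshi reaches Larkspur along 2 paths.
Direct stake: 12% = 12%.
Via Greywick: 90% × 30% = 27%.
Total: 12% + 27% = 39%.
Rounded: 39.00%.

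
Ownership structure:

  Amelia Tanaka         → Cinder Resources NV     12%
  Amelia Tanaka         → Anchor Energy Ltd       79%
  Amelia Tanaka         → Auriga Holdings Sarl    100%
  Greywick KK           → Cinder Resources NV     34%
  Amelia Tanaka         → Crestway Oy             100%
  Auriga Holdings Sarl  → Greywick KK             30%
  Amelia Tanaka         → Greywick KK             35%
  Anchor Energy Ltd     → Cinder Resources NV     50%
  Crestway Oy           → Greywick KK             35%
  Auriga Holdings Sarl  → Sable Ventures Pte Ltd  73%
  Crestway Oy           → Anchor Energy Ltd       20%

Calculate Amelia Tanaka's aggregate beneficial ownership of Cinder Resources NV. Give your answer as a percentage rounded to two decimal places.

95.50%

Amelia reaches Cinder along 6 paths.
Via Crestway → Greywick: 100% × 35% × 34% = 11.9%.
Via Auriga → Greywick: 100% × 30% × 34% = 10.2%.
Via Greywick: 35% × 34% = 11.9%.
Via Crestway → Anchor: 100% × 20% × 50% = 10%.
Via Anchor: 79% × 50% = 39.5%.
Direct stake: 12% = 12%.
Total: 11.9% + 10.2% + 11.9% + 10% + 39.5% + 12% = 95.5%.
Rounded: 95.50%.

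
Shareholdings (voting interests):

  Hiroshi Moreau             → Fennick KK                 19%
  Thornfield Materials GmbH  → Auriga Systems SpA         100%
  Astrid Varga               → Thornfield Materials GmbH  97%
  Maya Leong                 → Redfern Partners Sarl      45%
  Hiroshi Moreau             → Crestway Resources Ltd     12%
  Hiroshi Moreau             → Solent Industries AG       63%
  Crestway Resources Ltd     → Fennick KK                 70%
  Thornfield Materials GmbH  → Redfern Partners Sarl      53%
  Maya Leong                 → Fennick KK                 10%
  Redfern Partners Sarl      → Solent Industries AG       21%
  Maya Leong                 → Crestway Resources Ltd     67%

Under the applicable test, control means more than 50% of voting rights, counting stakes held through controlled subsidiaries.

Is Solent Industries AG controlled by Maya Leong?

No

Maya holds 67% of Crestway, so Maya controls Crestway.
Maya and Crestway together hold 10% + 70% = 80% of Fennick, so Maya controls Fennick.
Neither Maya nor any entity Maya controls holds any voting interest in Solent.
So Maya does not control Solent.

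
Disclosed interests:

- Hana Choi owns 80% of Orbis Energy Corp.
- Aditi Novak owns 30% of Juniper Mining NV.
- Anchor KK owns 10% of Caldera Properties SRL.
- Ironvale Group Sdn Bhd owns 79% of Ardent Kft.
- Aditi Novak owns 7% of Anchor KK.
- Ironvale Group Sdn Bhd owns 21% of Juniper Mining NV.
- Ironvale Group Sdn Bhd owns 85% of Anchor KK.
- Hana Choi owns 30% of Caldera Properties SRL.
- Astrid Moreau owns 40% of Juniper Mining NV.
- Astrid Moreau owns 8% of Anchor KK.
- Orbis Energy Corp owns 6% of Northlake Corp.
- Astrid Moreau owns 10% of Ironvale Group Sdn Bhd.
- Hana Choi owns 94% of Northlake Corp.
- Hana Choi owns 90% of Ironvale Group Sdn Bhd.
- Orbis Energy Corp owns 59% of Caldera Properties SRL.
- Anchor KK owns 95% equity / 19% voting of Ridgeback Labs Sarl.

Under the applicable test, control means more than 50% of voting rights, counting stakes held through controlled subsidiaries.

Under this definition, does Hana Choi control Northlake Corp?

Hana holds 80% of Orbis, so Hana controls Orbis.
Hana and Orbis together hold 94% + 6% = 100% of Northlake, so Hana controls Northlake.

Yes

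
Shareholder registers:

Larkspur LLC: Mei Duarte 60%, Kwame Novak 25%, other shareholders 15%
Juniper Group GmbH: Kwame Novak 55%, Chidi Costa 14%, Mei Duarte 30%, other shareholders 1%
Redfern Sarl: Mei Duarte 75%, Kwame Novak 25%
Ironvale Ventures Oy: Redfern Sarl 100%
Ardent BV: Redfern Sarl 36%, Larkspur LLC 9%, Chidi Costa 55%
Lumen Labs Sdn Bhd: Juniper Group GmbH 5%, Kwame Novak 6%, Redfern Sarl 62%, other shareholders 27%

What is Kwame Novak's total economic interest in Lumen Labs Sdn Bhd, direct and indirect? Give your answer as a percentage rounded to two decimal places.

24.25%

Kwame reaches Lumen along 3 paths.
Via Juniper: 55% × 5% = 2.75%.
Direct stake: 6% = 6%.
Via Redfern: 25% × 62% = 15.5%.
Total: 2.75% + 6% + 15.5% = 24.25%.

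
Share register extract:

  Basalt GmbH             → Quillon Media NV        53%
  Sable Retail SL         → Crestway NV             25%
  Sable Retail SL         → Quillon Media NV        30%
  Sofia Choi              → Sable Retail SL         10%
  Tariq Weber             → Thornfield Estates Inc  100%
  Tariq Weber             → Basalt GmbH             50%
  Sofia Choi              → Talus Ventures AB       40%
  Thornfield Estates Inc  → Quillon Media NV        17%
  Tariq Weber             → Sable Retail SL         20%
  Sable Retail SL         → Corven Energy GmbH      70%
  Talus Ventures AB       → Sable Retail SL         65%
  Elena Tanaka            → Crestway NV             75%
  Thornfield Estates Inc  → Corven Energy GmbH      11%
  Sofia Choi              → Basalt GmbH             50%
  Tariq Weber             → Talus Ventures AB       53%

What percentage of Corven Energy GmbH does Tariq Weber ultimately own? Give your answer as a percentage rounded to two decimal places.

49.12%

Tariq reaches Corven along 3 paths.
Via Talus → Sable: 53% × 65% × 70% = 24.115%.
Via Sable: 20% × 70% = 14%.
Via Thornfield: 100% × 11% = 11%.
Total: 24.115% + 14% + 11% = 49.115%.
Rounded: 49.12%.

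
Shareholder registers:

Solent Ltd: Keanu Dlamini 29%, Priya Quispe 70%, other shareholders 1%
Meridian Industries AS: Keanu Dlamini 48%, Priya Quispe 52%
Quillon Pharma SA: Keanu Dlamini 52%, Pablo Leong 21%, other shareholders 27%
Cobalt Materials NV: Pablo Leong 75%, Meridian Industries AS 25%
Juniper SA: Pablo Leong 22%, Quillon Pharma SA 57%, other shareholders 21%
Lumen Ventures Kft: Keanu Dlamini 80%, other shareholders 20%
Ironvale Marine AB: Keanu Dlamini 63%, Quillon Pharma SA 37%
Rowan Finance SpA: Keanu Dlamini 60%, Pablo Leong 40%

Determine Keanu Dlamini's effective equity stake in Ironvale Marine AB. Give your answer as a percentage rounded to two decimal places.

82.24%

Keanu reaches Ironvale along 2 paths.
Direct stake: 63% = 63%.
Via Quillon: 52% × 37% = 19.24%.
Total: 63% + 19.24% = 82.24%.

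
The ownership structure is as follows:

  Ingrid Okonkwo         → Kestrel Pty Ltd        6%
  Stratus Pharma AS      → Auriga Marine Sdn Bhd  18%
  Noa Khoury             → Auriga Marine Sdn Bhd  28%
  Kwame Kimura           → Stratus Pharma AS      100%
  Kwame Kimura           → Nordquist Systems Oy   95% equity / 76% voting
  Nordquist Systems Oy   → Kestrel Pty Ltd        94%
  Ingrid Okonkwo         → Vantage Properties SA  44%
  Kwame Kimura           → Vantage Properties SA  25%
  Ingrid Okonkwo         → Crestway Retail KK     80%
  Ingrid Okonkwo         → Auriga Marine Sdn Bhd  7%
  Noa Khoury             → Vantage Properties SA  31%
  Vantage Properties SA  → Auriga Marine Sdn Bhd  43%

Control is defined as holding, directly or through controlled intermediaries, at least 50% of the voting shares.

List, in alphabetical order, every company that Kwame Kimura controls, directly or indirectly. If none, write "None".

Kestrel Pty Ltd, Nordquist Systems Oy, Stratus Pharma AS

Kwame holds 100% of Stratus, so Kwame controls Stratus.
Kwame holds 76% of Nordquist, so Kwame controls Nordquist.
Nordquist holds 94% of Kestrel, so Kwame controls Kestrel.
No other company's threshold is met.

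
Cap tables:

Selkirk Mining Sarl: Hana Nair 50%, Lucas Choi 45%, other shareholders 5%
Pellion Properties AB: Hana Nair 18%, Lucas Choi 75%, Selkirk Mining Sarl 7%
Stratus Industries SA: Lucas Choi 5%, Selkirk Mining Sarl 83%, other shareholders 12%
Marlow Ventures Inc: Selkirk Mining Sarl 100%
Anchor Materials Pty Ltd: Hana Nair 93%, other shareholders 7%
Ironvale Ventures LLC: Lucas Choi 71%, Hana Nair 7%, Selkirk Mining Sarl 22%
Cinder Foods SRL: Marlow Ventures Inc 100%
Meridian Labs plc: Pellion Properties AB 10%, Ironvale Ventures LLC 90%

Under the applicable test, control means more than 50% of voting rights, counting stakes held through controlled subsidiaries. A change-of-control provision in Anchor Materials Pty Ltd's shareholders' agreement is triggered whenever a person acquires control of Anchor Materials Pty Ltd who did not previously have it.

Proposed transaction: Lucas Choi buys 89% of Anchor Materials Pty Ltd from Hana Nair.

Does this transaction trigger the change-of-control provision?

The purchase adds only to Lucas's holdings (Hana's stake shrinks), so Lucas is the only person who could newly come to control Anchor.
Lucas holds 75% of Pellion, so Lucas controls Pellion.
Lucas holds 71% of Ironvale, so Lucas controls Ironvale.
Pellion and Ironvale together hold 10% + 90% = 100% of Meridian, so Lucas controls Meridian.
Neither Lucas nor any entity Lucas controls holds any voting interest in Anchor.
So before the transaction, Lucas does not control Anchor.
After the purchase, Lucas holds 89% of Anchor directly, and Hana's stake falls to 4%.
Lucas holds 89% of Anchor, so Lucas controls Anchor.
Lucas did not control Anchor before and does after, so the clause is triggered.

Yes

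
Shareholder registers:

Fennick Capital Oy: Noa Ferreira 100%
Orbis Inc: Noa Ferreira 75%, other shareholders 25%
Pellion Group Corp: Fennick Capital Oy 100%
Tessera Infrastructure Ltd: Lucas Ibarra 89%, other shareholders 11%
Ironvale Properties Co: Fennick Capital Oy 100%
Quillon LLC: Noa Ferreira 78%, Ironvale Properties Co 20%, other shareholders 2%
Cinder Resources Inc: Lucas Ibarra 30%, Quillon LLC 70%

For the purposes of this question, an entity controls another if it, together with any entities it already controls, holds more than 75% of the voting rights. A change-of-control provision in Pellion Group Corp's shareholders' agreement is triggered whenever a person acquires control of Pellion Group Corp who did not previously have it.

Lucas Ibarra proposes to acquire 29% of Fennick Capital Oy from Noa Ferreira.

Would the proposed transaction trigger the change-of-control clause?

No

The purchase adds only to Lucas's holdings (Noa's stake shrinks), so Lucas is the only person who could newly come to control Pellion.
Lucas holds 89% of Tessera, so Lucas controls Tessera.
Neither Lucas nor any entity Lucas controls holds any voting interest in Pellion.
So before the transaction, Lucas does not control Pellion.
After the purchase, Lucas holds 29% of Fennick directly, and Noa's stake falls to 71%.
Lucas's side now holds 29% of Fennick, not > 75%, so Lucas still does not control Fennick.
After the transaction, neither Lucas nor any entity Lucas controls holds a voting interest in Pellion, so Lucas still does not control it.
No new person acquires control, so the clause is not triggered.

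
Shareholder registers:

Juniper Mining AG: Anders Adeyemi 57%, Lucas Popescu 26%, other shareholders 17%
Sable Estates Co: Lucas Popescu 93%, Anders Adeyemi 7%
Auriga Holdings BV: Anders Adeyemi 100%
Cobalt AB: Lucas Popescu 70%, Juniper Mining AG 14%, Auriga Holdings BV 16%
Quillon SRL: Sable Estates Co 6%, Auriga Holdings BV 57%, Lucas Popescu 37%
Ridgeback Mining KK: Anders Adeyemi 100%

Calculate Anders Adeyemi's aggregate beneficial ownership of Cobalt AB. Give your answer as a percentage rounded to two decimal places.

Anders reaches Cobalt along 2 paths.
Via Juniper: 57% × 14% = 7.98%.
Via Auriga: 100% × 16% = 16%.
Total: 7.98% + 16% = 23.98%.

23.98%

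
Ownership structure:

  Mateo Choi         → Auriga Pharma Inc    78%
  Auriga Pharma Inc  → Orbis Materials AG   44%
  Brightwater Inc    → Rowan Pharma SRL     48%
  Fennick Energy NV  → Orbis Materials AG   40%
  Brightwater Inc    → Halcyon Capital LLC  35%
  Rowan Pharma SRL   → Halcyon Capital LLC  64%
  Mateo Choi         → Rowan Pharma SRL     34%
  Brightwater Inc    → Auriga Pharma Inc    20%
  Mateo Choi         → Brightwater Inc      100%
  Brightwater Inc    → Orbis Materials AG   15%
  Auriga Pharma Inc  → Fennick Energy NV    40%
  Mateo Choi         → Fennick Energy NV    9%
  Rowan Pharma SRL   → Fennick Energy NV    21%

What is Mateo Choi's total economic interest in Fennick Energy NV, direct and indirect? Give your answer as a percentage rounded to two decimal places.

65.42%

Mateo reaches Fennick along 5 paths.
Direct stake: 9% = 9%.
Via Brightwater → Rowan: 100% × 48% × 21% = 10.08%.
Via Rowan: 34% × 21% = 7.14%.
Via Auriga: 78% × 40% = 31.2%.
Via Brightwater → Auriga: 100% × 20% × 40% = 8%.
Total: 9% + 10.08% + 7.14% + 31.2% + 8% = 65.42%.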